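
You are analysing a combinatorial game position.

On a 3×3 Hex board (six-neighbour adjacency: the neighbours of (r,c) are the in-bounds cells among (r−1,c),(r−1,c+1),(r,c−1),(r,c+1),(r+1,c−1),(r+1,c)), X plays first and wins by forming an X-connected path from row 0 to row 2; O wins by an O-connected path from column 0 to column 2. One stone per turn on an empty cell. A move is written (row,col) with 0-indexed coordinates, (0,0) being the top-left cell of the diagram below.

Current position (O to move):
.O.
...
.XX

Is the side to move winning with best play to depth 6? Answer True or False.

[.O./.../.XX] O move#1: (0,0):-1/OO./.../.XX, (0,2):+1/.OO/.../.XX*, (1,0):-1/.O./O../.XX, (1,1):+1/.O./.O./.XX, (1,2):+1/.O./..O/.XX, (2,0):-1/.O./.../OXX
[.OO/.../.XX] X move#2: (0,0):-1/XOO/.../.XX*, (1,0):-1/.OO/X../.XX, (1,1):-1/.OO/.X./.XX, (1,2):-1/.OO/..X/.XX, (2,0):-1/.OO/.../XXX
[XOO/.../.XX] O move#3: (1,0):+1/XOO/O../.XX*, (1,1):+1/XOO/.O./.XX, (1,2):-1/XOO/..O/.XX, (2,0):+1/XOO/.../OXX
[XOO/O../.XX] end (terminal -1, X#4); searched .O./.../.XX to 6

O winning at [.O./.../.XX]: True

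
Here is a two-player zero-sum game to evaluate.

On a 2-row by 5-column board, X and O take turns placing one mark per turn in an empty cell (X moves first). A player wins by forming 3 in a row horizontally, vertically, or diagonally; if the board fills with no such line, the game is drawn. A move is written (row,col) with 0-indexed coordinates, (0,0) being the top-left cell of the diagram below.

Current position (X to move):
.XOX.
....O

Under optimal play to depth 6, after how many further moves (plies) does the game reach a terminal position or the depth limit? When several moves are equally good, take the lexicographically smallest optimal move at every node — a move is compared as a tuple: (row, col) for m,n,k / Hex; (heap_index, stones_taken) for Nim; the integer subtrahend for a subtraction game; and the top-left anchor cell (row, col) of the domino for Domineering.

PV length from [.XOX./....O]: 6 plies

p1 X@[.XOX./....O]: (0,0)[XXOX./....O]+0* (0,4)[.XOXX/....O]+0 (1,0)[.XOX./X...O]+0 (1,1)[.XOX./.X..O]+0 (1,2)[.XOX./..X.O]+0 (1,3)[.XOX./...XO]+0
p2 O@[XXOX./....O]: (0,4)[XXOXO/....O]+0* (1,0)[XXOX./O...O]+0 (1,1)[XXOX./.O..O]+0 (1,2)[XXOX./..O.O]+0 (1,3)[XXOX./...OO]+0
p3 X@[XXOXO/....O]: (1,0)[XXOXO/X...O]+0* (1,1)[XXOXO/.X..O]+0 (1,2)[XXOXO/..X.O]+0 (1,3)[XXOXO/...XO]+0
p4 O@[XXOXO/X...O]: (1,1)[XXOXO/XO..O]+0* (1,2)[XXOXO/X.O.O]+0 (1,3)[XXOXO/X..OO]+0
p5 X@[XXOXO/XO..O]: (1,2)[XXOXO/XOX.O]+0* (1,3)[XXOXO/XO.XO]+0
p6 O@[XXOXO/XOX.O]: (1,3)[XXOXO/XOXOO]+0*
p7 X@[XXOXO/XOXOO] terminal +0; root [.XOX./....O] d6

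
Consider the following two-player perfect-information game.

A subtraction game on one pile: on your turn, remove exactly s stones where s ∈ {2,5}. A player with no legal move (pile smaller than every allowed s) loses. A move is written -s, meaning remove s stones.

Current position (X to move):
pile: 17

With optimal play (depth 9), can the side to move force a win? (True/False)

p1 X@[17]: -2[15]+1* -5[12]-1
p2 O@[15]: -2[13]-1* -5[10]-1
p3 X@[13]: -2[11]+1* -5[8]+1
p4 O@[11]: -2[9]-1* -5[6]-1
p5 X@[9]: -2[7]+1* -5[4]+1
p6 O@[7]: -2[5]-1* -5[2]-1
p7 X@[5]: -2[3]-1 -5[0]+1*
p8 O@[0] terminal -1; root [17] d9

X winning at [17]: True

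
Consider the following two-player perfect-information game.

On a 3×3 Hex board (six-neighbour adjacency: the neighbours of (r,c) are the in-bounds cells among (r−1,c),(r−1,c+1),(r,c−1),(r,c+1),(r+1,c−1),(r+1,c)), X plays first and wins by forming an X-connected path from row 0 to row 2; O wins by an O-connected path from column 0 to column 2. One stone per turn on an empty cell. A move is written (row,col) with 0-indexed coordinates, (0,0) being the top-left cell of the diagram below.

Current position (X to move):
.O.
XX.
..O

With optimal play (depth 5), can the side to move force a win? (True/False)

p1 X@[.O./XX./..O]: (0,0)[XO./XX./..O]+1* (0,2)[.OX/XX./..O]+1 (1,2)[.O./XXX/..O]+1 (2,0)[.O./XX./X.O]+1 (2,1)[.O./XX./.XO]+1
p2 O@[XO./XX./..O]: (0,2)[XOO/XX./..O]-1* (1,2)[XO./XXO/..O]-1 (2,0)[XO./XX./O.O]-1 (2,1)[XO./XX./.OO]-1
p3 X@[XOO/XX./..O]: (1,2)[XOO/XXX/..O]+1* (2,0)[XOO/XX./X.O]+1 (2,1)[XOO/XX./.XO]+1
p4 O@[XOO/XXX/..O]: (2,0)[XOO/XXX/O.O]-1* (2,1)[XOO/XXX/.OO]-1
p5 X@[XOO/XXX/O.O]: (2,1)[XOO/XXX/OXO]+1*
p6 O@[XOO/XXX/OXO] terminal -1; root [.O./XX./..O] d5

X winning at [.O./XX./..O]: True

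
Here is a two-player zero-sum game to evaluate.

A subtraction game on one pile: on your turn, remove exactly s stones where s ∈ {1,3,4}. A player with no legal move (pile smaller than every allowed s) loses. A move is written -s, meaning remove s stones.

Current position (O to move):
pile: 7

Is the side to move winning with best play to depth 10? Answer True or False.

[7] O move#1: -1:-1/6*, -3:-1/4, -4:-1/3
[6] X move#2: -1:-1/5, -3:-1/3, -4:+1/2*
[2] O move#3: -1:-1/1*
[1] X move#4: -1:+1/0*
[0] end (terminal -1, O#5); searched 7 to 10

O winning at [7]: False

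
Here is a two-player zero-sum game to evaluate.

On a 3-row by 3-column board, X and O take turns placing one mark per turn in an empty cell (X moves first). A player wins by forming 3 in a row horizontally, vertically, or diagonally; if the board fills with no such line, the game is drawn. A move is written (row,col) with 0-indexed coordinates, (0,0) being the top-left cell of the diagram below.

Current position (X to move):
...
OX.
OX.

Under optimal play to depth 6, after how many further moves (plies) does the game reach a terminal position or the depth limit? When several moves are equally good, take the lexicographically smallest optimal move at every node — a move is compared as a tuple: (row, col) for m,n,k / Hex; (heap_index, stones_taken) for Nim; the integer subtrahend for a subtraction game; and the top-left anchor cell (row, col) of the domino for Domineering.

p1 X@[.../OX./OX.]: (0,0)[X../OX./OX.]+1* (0,1)[.X./OX./OX.]+1 (0,2)[..X/OX./OX.]-1 (1,2)[.../OXX/OX.]-1 (2,2)[.../OX./OXX]-1
p2 O@[X../OX./OX.]: (0,1)[XO./OX./OX.]-1* (0,2)[X.O/OX./OX.]-1 (1,2)[X../OXO/OX.]-1 (2,2)[X../OX./OXO]-1
p3 X@[XO./OX./OX.]: (0,2)[XOX/OX./OX.]+0 (1,2)[XO./OXX/OX.]+0 (2,2)[XO./OX./OXX]+1*
p4 O@[XO./OX./OXX] terminal -1; root [.../OX./OX.] d6

PV length from [.../OX./OX.]: 3 plies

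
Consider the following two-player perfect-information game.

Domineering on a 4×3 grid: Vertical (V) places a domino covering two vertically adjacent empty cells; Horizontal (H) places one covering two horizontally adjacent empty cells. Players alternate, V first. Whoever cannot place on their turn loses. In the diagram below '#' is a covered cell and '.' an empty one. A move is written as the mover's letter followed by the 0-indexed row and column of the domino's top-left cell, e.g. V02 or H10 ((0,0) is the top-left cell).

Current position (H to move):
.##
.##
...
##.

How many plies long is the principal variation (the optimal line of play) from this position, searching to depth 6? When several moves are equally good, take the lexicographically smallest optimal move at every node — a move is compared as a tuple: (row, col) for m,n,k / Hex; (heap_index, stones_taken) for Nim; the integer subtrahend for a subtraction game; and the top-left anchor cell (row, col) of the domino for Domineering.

p1 H@[.##/.##/.../##.]: H20[.##/.##/##./##.]-1* H21[.##/.##/.##/##.]-1
p2 V@[.##/.##/##./##.]: V00[###/###/##./##.]+1* V22[.##/.##/###/###]+1
p3 H@[###/###/##./##.] terminal -1; root [.##/.##/.../##.] d6

PV length from [.##/.##/.../##.]: 2 plies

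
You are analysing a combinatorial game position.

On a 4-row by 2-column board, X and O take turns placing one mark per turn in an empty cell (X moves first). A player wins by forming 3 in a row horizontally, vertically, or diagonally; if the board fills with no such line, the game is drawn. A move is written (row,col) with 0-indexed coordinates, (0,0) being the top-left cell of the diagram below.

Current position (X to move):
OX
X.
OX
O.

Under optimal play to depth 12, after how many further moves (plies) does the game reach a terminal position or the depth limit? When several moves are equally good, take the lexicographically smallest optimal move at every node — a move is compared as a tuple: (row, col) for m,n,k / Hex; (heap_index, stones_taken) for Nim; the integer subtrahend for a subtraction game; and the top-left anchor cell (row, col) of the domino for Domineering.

PV length from [OX/X./OX/O.]: 1 ply

p1 X@[OX/X./OX/O.]: (1,1)[OX/XX/OX/O.]+1* (3,1)[OX/X./OX/OX]+0
p2 O@[OX/XX/OX/O.] terminal -1; root [OX/X./OX/O.] d12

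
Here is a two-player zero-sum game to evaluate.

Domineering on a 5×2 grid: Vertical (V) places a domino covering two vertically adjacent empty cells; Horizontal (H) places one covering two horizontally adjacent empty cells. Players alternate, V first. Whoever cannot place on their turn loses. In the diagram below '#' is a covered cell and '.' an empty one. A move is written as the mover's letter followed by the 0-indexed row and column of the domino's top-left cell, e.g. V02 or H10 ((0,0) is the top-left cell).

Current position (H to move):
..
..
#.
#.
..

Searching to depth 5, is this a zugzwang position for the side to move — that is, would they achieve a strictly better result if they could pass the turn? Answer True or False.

zugzwang(../../#./#./.., H) = False

p1 H@[../../#./#./..]: H00[##/../#./#./..]+1* H10[../##/#./#./..]+1 H40[../../#./#./##]-1
p2 V@[##/../#./#./..]: V11[##/.#/##/#./..]-1* V21[##/../##/##/..]-1 V31[##/../#./##/.#]-1
p3 H@[##/.#/##/#./..]: H40[##/.#/##/#./##]+1*
p4 V@[##/.#/##/#./##] terminal -1; root [../../#./#./..] d5
if H skipped the turn, V would face:
~ p1 V@[../../#./#./..]: V00[#./#./#./#./..]+1* V01[.#/.#/#./#./..]+1 V11[../.#/##/#./..]+1 V21[../../##/##/..]-1 V31[../../#./##/.#]-1
~ p2 H@[#./#./#./#./..]: H40[#./#./#./#./##]-1*
~ p3 V@[#./#./#./#./##]: V01[##/##/#./#./##]+1* V11[#./##/##/#./##]+1 V21[#./#./##/##/##]+1
~ p4 H@[##/##/#./#./##] terminal -1; root [../../#./#./..] d5
compare (H): move=+1 vs pass=-1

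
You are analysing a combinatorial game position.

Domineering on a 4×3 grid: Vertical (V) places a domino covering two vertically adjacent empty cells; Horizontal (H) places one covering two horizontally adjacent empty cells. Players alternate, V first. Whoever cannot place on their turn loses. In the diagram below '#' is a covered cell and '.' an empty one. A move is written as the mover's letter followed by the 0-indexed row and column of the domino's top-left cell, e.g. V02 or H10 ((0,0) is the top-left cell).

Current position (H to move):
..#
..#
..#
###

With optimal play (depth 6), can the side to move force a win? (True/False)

[..#/..#/..#/###] H move#1: H00:-1/###/..#/..#/###, H10:+1/..#/###/..#/###*, H20:-1/..#/..#/###/###
[..#/###/..#/###] end (terminal -1, V#2); searched ..#/..#/..#/### to 6

H winning at [..#/..#/..#/###]: True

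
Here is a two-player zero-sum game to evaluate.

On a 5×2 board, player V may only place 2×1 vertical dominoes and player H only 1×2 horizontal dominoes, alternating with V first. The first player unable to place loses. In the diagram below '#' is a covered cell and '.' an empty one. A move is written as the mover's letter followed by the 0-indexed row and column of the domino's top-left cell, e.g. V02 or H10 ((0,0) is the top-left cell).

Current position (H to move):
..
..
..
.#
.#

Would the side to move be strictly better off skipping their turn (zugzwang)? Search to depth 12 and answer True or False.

ply 1, H at ../../../.#/.# | H00=-1→##/../../.#/.#; H10=+1→../##/../.#/.#*; H20=-1→../../##/.#/.#
ply 2, V at ../##/../.#/.# | V20=-1→../##/#./##/.#*; V30=-1→../##/../##/##
ply 3, H at ../##/#./##/.# | H00=+1→##/##/#./##/.#*
ply 4: ##/##/#./##/.# is terminal -1 (V); from ../../../.#/.# depth 12
if H skipped the turn, V would face:
~ ply 1, V at ../../../.#/.# | V00=+1→#./#./../.#/.#*; V01=+1→.#/.#/../.#/.#; V10=+1→../#./#./.#/.#; V11=+1→../.#/.#/.#/.#; V20=-1→../../#./##/.#; V30=-1→../../../##/##
~ ply 2, H at #./#./../.#/.# | H20=-1→#./#./##/.#/.#*
~ ply 3, V at #./#./##/.#/.# | V01=+1→##/##/##/.#/.#*; V30=+1→#./#./##/##/##
~ ply 4: ##/##/##/.#/.# is terminal -1 (H); from ../../../.#/.# depth 12
compare (H): move=+1 vs pass=-1

zugzwang(../../../.#/.#, H) = False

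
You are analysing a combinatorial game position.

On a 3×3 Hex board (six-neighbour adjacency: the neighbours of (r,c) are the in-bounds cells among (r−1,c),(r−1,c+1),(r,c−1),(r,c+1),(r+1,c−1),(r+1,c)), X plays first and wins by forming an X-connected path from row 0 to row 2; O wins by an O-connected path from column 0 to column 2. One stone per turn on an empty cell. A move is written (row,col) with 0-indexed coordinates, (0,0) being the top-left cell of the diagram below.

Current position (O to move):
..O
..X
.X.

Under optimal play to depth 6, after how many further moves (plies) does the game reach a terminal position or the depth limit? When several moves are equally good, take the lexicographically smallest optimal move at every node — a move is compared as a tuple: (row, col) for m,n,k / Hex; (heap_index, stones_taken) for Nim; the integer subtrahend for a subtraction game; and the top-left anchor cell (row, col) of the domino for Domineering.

p1 O@[..O/..X/.X.]: (0,0)[O.O/..X/.X.]+1* (0,1)[.OO/..X/.X.]+1 (1,0)[..O/O.X/.X.]+1 (1,1)[..O/.OX/.X.]+1 (2,0)[..O/..X/OX.]+1 (2,2)[..O/..X/.XO]-1
p2 X@[O.O/..X/.X.]: (0,1)[OXO/..X/.X.]-1* (1,0)[O.O/X.X/.X.]-1 (1,1)[O.O/.XX/.X.]-1 (2,0)[O.O/..X/XX.]-1 (2,2)[O.O/..X/.XX]-1
p3 O@[OXO/..X/.X.]: (1,0)[OXO/O.X/.X.]-1 (1,1)[OXO/.OX/.X.]+1* (2,0)[OXO/..X/OX.]-1 (2,2)[OXO/..X/.XO]-1
p4 X@[OXO/.OX/.X.]: (1,0)[OXO/XOX/.X.]-1* (2,0)[OXO/.OX/XX.]-1 (2,2)[OXO/.OX/.XX]-1
p5 O@[OXO/XOX/.X.]: (2,0)[OXO/XOX/OX.]+1* (2,2)[OXO/XOX/.XO]-1
p6 X@[OXO/XOX/OX.] terminal -1; root [..O/..X/.X.] d6

PV length from [..O/..X/.X.]: 5 plies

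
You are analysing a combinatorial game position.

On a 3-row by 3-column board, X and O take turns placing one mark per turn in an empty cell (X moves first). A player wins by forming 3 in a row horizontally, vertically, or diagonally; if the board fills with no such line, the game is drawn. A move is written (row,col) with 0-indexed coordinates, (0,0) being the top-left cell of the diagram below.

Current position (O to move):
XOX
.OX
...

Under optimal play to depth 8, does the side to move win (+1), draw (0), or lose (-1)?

value(XOX/.OX/..., O) = +1

p1 O@[XOX/.OX/...]: (1,0)[XOX/OOX/...]-1 (2,0)[XOX/.OX/O..]-1 (2,1)[XOX/.OX/.O.]+1* (2,2)[XOX/.OX/..O]+0
p2 X@[XOX/.OX/.O.] terminal -1; root [XOX/.OX/...] d8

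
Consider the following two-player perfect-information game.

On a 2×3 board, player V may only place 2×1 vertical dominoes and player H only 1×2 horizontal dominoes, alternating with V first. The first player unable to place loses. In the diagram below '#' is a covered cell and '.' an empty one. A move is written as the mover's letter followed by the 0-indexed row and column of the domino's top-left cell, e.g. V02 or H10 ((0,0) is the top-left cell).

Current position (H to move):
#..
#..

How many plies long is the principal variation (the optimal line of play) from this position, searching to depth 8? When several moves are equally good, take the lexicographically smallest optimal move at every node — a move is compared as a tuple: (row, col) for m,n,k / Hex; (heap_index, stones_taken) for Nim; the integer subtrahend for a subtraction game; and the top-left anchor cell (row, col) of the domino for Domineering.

[#../#..] H move#1: H01:+1/###/#..*, H11:+1/#../###
[###/#..] end (terminal -1, V#2); searched #../#.. to 8

PV length from [#../#..]: 1 ply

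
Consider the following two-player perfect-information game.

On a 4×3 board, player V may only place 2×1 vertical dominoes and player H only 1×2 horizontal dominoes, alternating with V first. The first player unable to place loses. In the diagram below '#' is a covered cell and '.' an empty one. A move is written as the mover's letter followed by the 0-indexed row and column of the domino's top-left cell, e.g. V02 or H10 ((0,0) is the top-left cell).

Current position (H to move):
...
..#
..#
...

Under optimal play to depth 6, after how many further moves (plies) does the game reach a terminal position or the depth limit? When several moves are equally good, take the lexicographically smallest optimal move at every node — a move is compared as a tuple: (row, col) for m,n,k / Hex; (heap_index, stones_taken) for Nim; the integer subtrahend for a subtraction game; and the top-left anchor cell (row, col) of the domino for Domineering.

PV length from [.../..#/..#/...]: 4 plies

[.../..#/..#/...] H move#1: H00:-1/##./..#/..#/...*, H01:-1/.##/..#/..#/..., H10:-1/.../###/..#/..., H20:-1/.../..#/###/..., H30:-1/.../..#/..#/##., H31:-1/.../..#/..#/.##
[##./..#/..#/...] V move#2: V10:+1/##./#.#/#.#/...*, V11:+1/##./.##/.##/..., V20:+1/##./..#/#.#/#.., V21:+1/##./..#/.##/.#.
[##./#.#/#.#/...] H move#3: H30:-1/##./#.#/#.#/##.*, H31:-1/##./#.#/#.#/.##
[##./#.#/#.#/##.] V move#4: V11:+1/##./###/###/##.*
[##./###/###/##.] end (terminal -1, H#5); searched .../..#/..#/... to 6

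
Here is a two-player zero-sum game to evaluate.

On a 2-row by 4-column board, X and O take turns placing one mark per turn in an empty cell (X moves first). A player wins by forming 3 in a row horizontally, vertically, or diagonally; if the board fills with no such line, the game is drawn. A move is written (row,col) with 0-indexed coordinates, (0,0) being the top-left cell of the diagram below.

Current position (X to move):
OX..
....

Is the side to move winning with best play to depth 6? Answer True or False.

X winning at [OX../....]: False

p1 X@[OX../....]: (0,2)[OXX./....]+0* (0,3)[OX.X/....]+0 (1,0)[OX../X...]+0 (1,1)[OX../.X..]+0 (1,2)[OX../..X.]+0 (1,3)[OX../...X]+0
p2 O@[OXX./....]: (0,3)[OXXO/....]+0* (1,0)[OXX./O...]-1 (1,1)[OXX./.O..]-1 (1,2)[OXX./..O.]-1 (1,3)[OXX./...O]-1
p3 X@[OXXO/....]: (1,0)[OXXO/X...]+0* (1,1)[OXXO/.X..]+0 (1,2)[OXXO/..X.]+0 (1,3)[OXXO/...X]+0
p4 O@[OXXO/X...]: (1,1)[OXXO/XO..]+0* (1,2)[OXXO/X.O.]+0 (1,3)[OXXO/X..O]+0
p5 X@[OXXO/XO..]: (1,2)[OXXO/XOX.]+0* (1,3)[OXXO/XO.X]+0
p6 O@[OXXO/XOX.]: (1,3)[OXXO/XOXO]+0*
p7 X@[OXXO/XOXO] terminal +0; root [OX../....] d6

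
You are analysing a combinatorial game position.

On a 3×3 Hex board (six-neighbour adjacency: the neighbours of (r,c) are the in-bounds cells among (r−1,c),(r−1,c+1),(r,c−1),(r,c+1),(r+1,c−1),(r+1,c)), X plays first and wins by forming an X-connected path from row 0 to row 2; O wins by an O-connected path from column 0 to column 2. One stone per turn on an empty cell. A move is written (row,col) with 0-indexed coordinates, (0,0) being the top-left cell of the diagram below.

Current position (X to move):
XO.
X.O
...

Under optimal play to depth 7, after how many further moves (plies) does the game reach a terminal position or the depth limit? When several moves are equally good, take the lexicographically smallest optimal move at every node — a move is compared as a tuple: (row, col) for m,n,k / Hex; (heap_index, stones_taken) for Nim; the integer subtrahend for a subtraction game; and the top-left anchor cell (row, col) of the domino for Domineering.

ply 1, X at XO./X.O/... | (0,2)=-1→XOX/X.O/...; (1,1)=+1→XO./XXO/...*; (2,0)=+1→XO./X.O/X..; (2,1)=+1→XO./X.O/.X.; (2,2)=-1→XO./X.O/..X
ply 2, O at XO./XXO/... | (0,2)=-1→XOO/XXO/...*; (2,0)=-1→XO./XXO/O..; (2,1)=-1→XO./XXO/.O.; (2,2)=-1→XO./XXO/..O
ply 3, X at XOO/XXO/... | (2,0)=+1→XOO/XXO/X..*; (2,1)=+1→XOO/XXO/.X.; (2,2)=+1→XOO/XXO/..X
ply 4: XOO/XXO/X.. is terminal -1 (O); from XO./X.O/... depth 7

PV length from [XO./X.O/...]: 3 plies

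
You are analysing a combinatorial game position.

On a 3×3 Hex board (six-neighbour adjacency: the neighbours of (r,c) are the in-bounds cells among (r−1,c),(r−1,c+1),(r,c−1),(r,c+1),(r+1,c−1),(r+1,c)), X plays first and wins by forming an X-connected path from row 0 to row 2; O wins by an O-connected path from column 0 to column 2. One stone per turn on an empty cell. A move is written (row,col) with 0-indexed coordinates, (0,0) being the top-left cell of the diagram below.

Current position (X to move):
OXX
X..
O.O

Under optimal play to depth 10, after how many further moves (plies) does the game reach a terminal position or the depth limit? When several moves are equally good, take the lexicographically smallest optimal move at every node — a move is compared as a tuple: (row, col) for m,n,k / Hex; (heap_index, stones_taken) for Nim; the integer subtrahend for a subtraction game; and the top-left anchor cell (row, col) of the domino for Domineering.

PV length from [OXX/X../O.O]: 3 plies

p1 X@[OXX/X../O.O]: (1,1)[OXX/XX./O.O]-1 (1,2)[OXX/X.X/O.O]-1 (2,1)[OXX/X../OXO]+1*
p2 O@[OXX/X../OXO]: (1,1)[OXX/XO./OXO]-1* (1,2)[OXX/X.O/OXO]-1
p3 X@[OXX/XO./OXO]: (1,2)[OXX/XOX/OXO]+1*
p4 O@[OXX/XOX/OXO] terminal -1; root [OXX/X../O.O] d10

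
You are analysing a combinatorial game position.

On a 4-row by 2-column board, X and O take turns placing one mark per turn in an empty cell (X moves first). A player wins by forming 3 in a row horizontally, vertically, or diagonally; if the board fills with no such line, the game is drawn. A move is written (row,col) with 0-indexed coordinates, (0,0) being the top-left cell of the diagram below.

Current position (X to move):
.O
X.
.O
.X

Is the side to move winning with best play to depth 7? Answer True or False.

X winning at [.O/X./.O/.X]: False

p1 X@[.O/X./.O/.X]: (0,0)[XO/X./.O/.X]-1 (1,1)[.O/XX/.O/.X]+0* (2,0)[.O/X./XO/.X]-1 (3,0)[.O/X./.O/XX]-1
p2 O@[.O/XX/.O/.X]: (0,0)[OO/XX/.O/.X]+0* (2,0)[.O/XX/OO/.X]+0 (3,0)[.O/XX/.O/OX]+0
p3 X@[OO/XX/.O/.X]: (2,0)[OO/XX/XO/.X]+0* (3,0)[OO/XX/.O/XX]+0
p4 O@[OO/XX/XO/.X]: (3,0)[OO/XX/XO/OX]+0*
p5 X@[OO/XX/XO/OX] terminal +0; root [.O/X./.O/.X] d7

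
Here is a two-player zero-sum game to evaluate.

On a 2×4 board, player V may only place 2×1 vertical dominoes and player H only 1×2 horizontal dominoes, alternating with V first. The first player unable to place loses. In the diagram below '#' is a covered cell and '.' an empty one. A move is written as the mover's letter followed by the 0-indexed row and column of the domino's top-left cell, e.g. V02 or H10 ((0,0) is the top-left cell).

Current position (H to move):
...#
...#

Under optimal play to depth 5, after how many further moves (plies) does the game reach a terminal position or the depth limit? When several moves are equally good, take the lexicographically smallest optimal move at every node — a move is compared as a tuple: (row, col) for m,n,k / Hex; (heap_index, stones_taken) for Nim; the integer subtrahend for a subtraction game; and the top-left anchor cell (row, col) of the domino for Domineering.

PV length from [...#/...#]: 3 plies

[...#/...#] H move#1: H00:+1/##.#/...#*, H01:+1/.###/...#, H10:+1/...#/##.#, H11:+1/...#/.###
[##.#/...#] V move#2: V02:-1/####/..##*
[####/..##] H move#3: H10:+1/####/####*
[####/####] end (terminal -1, V#4); searched ...#/...# to 5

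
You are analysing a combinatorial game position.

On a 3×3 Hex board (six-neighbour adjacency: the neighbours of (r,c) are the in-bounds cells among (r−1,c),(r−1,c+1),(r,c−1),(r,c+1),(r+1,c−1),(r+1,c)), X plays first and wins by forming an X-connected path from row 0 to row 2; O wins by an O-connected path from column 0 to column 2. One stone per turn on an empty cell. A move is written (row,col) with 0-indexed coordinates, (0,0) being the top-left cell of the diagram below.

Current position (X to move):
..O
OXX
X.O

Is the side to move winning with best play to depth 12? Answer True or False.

p1 X@[..O/OXX/X.O]: (0,0)[X.O/OXX/X.O]-1 (0,1)[.XO/OXX/X.O]+1* (2,1)[..O/OXX/XXO]-1
p2 O@[.XO/OXX/X.O] terminal -1; root [..O/OXX/X.O] d12

X winning at [..O/OXX/X.O]: True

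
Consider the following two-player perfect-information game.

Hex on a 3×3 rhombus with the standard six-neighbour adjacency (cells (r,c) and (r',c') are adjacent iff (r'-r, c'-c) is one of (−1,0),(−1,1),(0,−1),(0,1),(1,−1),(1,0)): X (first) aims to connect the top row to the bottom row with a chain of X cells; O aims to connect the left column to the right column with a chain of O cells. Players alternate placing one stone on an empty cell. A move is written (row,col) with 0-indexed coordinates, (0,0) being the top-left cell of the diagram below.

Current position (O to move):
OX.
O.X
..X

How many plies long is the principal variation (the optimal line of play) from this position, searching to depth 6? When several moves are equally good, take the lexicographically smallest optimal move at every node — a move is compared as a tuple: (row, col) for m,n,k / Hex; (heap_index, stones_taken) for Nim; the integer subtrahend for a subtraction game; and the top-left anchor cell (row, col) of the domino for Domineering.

PV length from [OX./O.X/..X]: 2 plies

ply 1, O at OX./O.X/..X | (0,2)=-1→OXO/O.X/..X*; (1,1)=-1→OX./OOX/..X; (2,0)=-1→OX./O.X/O.X; (2,1)=-1→OX./O.X/.OX
ply 2, X at OXO/O.X/..X | (1,1)=+1→OXO/OXX/..X*; (2,0)=-1→OXO/O.X/X.X; (2,1)=-1→OXO/O.X/.XX
ply 3: OXO/OXX/..X is terminal -1 (O); from OX./O.X/..X depth 6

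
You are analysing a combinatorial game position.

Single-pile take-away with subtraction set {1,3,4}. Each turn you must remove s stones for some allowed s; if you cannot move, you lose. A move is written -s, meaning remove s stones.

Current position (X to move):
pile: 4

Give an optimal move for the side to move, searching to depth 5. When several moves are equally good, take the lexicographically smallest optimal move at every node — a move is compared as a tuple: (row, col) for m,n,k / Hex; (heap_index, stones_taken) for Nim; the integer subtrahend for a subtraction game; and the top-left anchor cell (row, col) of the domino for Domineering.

X's best at [4]: -4

[4] X move#1: -1:-1/3, -3:-1/1, -4:+1/0*
[0] end (terminal -1, O#2); searched 4 to 5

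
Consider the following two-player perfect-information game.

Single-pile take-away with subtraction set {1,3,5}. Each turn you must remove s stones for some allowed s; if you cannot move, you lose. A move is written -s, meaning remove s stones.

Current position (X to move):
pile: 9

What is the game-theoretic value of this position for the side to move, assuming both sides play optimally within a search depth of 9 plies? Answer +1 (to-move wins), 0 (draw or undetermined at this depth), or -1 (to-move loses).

value(9, X) = +1

p1 X@[9]: -1[8]+1* -3[6]+1 -5[4]+1
p2 O@[8]: -1[7]-1* -3[5]-1 -5[3]-1
p3 X@[7]: -1[6]+1* -3[4]+1 -5[2]+1
p4 O@[6]: -1[5]-1* -3[3]-1 -5[1]-1
p5 X@[5]: -1[4]+1* -3[2]+1 -5[0]+1
p6 O@[4]: -1[3]-1* -3[1]-1
p7 X@[3]: -1[2]+1* -3[0]+1
p8 O@[2]: -1[1]-1*
p9 X@[1]: -1[0]+1*
p10 O@[0] terminal -1; root [9] d9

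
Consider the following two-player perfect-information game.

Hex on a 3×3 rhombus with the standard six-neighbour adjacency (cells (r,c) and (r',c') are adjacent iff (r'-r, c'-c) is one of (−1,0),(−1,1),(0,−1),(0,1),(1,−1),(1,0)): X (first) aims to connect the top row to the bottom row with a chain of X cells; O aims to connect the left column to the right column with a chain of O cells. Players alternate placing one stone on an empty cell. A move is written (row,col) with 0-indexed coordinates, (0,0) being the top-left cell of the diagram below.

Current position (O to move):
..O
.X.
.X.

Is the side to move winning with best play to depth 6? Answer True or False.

O winning at [..O/.X./.X.]: True

[..O/.X./.X.] O move#1: (0,0):-1/O.O/.X./.X., (0,1):+1/.OO/.X./.X.*, (1,0):-1/..O/OX./.X., (1,2):-1/..O/.XO/.X., (2,0):-1/..O/.X./OX., (2,2):-1/..O/.X./.XO
[.OO/.X./.X.] X move#2: (0,0):-1/XOO/.X./.X.*, (1,0):-1/.OO/XX./.X., (1,2):-1/.OO/.XX/.X., (2,0):-1/.OO/.X./XX., (2,2):-1/.OO/.X./.XX
[XOO/.X./.X.] O move#3: (1,0):+1/XOO/OX./.X.*, (1,2):-1/XOO/.XO/.X., (2,0):-1/XOO/.X./OX., (2,2):-1/XOO/.X./.XO
[XOO/OX./.X.] end (terminal -1, X#4); searched ..O/.X./.X. to 6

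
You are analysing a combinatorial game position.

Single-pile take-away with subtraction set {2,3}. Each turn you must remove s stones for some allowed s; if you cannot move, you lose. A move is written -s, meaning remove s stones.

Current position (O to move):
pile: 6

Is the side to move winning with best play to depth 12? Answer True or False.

O winning at [6]: False

p1 O@[6]: -2[4]-1* -3[3]-1
p2 X@[4]: -2[2]-1 -3[1]+1*
p3 O@[1] terminal -1; root [6] d12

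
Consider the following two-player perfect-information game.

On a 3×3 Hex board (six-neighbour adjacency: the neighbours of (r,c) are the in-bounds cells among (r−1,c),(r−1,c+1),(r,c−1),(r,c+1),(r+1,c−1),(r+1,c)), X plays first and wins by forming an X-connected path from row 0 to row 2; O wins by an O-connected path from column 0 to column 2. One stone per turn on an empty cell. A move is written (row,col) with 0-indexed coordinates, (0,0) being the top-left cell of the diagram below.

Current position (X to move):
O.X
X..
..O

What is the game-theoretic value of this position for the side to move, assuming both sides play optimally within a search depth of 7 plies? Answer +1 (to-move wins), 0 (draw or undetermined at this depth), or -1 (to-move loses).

[O.X/X../..O] X move#1: (0,1):+1/OXX/X../..O*, (1,1):+1/O.X/XX./..O, (1,2):+1/O.X/X.X/..O, (2,0):+1/O.X/X../X.O, (2,1):+1/O.X/X../.XO
[OXX/X../..O] O move#2: (1,1):-1/OXX/XO./..O*, (1,2):-1/OXX/X.O/..O, (2,0):-1/OXX/X../O.O, (2,1):-1/OXX/X../.OO
[OXX/XO./..O] X move#3: (1,2):+1/OXX/XOX/..O*, (2,0):+1/OXX/XO./X.O, (2,1):+1/OXX/XO./.XO
[OXX/XOX/..O] O move#4: (2,0):-1/OXX/XOX/O.O*, (2,1):-1/OXX/XOX/.OO
[OXX/XOX/O.O] X move#5: (2,1):+1/OXX/XOX/OXO*
[OXX/XOX/OXO] end (terminal -1, O#6); searched O.X/X../..O to 7

value(O.X/X../..O, X) = +1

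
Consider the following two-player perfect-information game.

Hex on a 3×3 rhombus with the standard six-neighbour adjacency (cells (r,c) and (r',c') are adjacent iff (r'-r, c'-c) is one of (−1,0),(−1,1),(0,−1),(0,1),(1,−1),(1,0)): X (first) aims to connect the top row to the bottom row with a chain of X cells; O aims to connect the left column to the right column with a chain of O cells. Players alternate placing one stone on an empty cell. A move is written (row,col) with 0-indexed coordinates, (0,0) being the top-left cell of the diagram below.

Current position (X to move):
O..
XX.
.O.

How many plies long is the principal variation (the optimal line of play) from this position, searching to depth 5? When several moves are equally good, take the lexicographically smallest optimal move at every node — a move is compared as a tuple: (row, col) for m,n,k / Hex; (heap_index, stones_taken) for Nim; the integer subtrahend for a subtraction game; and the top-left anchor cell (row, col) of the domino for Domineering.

[O../XX./.O.] X move#1: (0,1):-1/OX./XX./.O., (0,2):-1/O.X/XX./.O., (1,2):+1/O../XXX/.O.*, (2,0):+1/O../XX./XO., (2,2):+1/O../XX./.OX
[O../XXX/.O.] O move#2: (0,1):-1/OO./XXX/.O.*, (0,2):-1/O.O/XXX/.O., (2,0):-1/O../XXX/OO., (2,2):-1/O../XXX/.OO
[OO./XXX/.O.] X move#3: (0,2):+1/OOX/XXX/.O.*, (2,0):-1/OO./XXX/XO., (2,2):-1/OO./XXX/.OX
[OOX/XXX/.O.] O move#4: (2,0):-1/OOX/XXX/OO.*, (2,2):-1/OOX/XXX/.OO
[OOX/XXX/OO.] X move#5: (2,2):+1/OOX/XXX/OOX*
[OOX/XXX/OOX] end (terminal -1, O#6); searched O../XX./.O. to 5

PV length from [O../XX./.O.]: 5 plies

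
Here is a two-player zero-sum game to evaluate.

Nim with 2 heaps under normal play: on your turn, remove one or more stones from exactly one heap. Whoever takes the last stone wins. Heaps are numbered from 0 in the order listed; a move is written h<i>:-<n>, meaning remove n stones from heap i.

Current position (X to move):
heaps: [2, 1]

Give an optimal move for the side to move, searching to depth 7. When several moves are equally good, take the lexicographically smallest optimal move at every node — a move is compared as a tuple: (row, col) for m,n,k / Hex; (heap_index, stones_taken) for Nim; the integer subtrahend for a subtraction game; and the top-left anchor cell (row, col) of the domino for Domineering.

[(2,1)] X move#1: h0:-1:+1/(1,1)*, h0:-2:-1/(0,1), h1:-1:-1/(2,0)
[(1,1)] O move#2: h0:-1:-1/(0,1)*, h1:-1:-1/(1,0)
[(0,1)] X move#3: h1:-1:+1/(0,0)*
[(0,0)] end (terminal -1, O#4); searched (2,1) to 7

X's best at [(2,1)]: h0:-1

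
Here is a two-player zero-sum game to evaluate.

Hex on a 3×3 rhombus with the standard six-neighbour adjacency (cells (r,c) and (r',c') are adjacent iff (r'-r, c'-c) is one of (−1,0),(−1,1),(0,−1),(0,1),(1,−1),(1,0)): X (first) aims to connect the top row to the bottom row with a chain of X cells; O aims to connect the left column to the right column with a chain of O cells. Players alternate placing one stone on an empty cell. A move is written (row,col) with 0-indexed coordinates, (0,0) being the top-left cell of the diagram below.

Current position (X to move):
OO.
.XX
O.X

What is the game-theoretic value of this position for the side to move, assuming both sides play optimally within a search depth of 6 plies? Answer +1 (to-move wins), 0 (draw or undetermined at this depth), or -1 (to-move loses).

[OO./.XX/O.X] X move#1: (0,2):+1/OOX/.XX/O.X*, (1,0):-1/OO./XXX/O.X, (2,1):-1/OO./.XX/OXX
[OOX/.XX/O.X] end (terminal -1, O#2); searched OO./.XX/O.X to 6

value(OO./.XX/O.X, X) = +1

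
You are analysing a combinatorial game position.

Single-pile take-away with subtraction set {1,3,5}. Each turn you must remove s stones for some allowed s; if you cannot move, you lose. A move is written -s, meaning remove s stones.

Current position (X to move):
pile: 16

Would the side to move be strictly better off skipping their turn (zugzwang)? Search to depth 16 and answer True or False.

zugzwang(16, X) = True

p1 X@[16]: -1[15]-1* -3[13]-1 -5[11]-1
p2 O@[15]: -1[14]+1* -3[12]+1 -5[10]+1
p3 X@[14]: -1[13]-1* -3[11]-1 -5[9]-1
p4 O@[13]: -1[12]+1* -3[10]+1 -5[8]+1
p5 X@[12]: -1[11]-1* -3[9]-1 -5[7]-1
p6 O@[11]: -1[10]+1* -3[8]+1 -5[6]+1
p7 X@[10]: -1[9]-1* -3[7]-1 -5[5]-1
p8 O@[9]: -1[8]+1* -3[6]+1 -5[4]+1
p9 X@[8]: -1[7]-1* -3[5]-1 -5[3]-1
p10 O@[7]: -1[6]+1* -3[4]+1 -5[2]+1
p11 X@[6]: -1[5]-1* -3[3]-1 -5[1]-1
p12 O@[5]: -1[4]+1* -3[2]+1 -5[0]+1
p13 X@[4]: -1[3]-1* -3[1]-1
p14 O@[3]: -1[2]+1* -3[0]+1
p15 X@[2]: -1[1]-1*
p16 O@[1]: -1[0]+1*
p17 X@[0] terminal -1; root [16] d16
pass branch (O moves first from the same position):
  | p1 O@[16]: -1[15]-1* -3[13]-1 -5[11]-1
  | p2 X@[15]: -1[14]+1* -3[12]+1 -5[10]+1
  | p3 O@[14]: -1[13]-1* -3[11]-1 -5[9]-1
  | p4 X@[13]: -1[12]+1* -3[10]+1 -5[8]+1
  | p5 O@[12]: -1[11]-1* -3[9]-1 -5[7]-1
  | p6 X@[11]: -1[10]+1* -3[8]+1 -5[6]+1
  | p7 O@[10]: -1[9]-1* -3[7]-1 -5[5]-1
  | p8 X@[9]: -1[8]+1* -3[6]+1 -5[4]+1
  | p9 O@[8]: -1[7]-1* -3[5]-1 -5[3]-1
  | p10 X@[7]: -1[6]+1* -3[4]+1 -5[2]+1
  | p11 O@[6]: -1[5]-1* -3[3]-1 -5[1]-1
  | p12 X@[5]: -1[4]+1* -3[2]+1 -5[0]+1
  | p13 O@[4]: -1[3]-1* -3[1]-1
  | p14 X@[3]: -1[2]+1* -3[0]+1
  | p15 O@[2]: -1[1]-1*
  | p16 X@[1]: -1[0]+1*
  | p17 O@[0] terminal -1; root [16] d16
X moving scores -1; X passing scores +1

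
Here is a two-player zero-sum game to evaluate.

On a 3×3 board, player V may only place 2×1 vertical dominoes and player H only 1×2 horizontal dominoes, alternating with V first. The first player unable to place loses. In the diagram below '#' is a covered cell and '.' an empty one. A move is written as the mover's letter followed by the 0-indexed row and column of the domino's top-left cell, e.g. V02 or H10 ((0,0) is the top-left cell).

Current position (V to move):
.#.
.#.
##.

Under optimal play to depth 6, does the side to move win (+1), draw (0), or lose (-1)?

value(.#./.#./##., V) = +1

[.#./.#./##.] V move#1: V00:+1/##./##./##.*, V02:+1/.##/.##/##., V12:+1/.#./.##/###
[##./##./##.] end (terminal -1, H#2); searched .#./.#./##. to 6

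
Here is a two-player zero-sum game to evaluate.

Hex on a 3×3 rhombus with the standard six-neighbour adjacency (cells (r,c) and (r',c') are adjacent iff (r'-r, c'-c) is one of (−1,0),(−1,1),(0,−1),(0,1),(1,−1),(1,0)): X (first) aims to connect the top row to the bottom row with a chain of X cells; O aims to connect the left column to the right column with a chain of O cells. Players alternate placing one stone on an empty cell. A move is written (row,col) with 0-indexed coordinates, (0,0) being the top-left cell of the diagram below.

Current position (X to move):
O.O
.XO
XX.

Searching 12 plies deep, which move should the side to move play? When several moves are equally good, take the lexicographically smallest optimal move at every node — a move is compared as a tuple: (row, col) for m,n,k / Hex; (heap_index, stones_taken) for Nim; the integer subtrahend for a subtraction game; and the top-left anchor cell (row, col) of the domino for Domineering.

X's best at [O.O/.XO/XX.]: (0,1)

p1 X@[O.O/.XO/XX.]: (0,1)[OXO/.XO/XX.]+1* (1,0)[O.O/XXO/XX.]-1 (2,2)[O.O/.XO/XXX]-1
p2 O@[OXO/.XO/XX.] terminal -1; root [O.O/.XO/XX.] d12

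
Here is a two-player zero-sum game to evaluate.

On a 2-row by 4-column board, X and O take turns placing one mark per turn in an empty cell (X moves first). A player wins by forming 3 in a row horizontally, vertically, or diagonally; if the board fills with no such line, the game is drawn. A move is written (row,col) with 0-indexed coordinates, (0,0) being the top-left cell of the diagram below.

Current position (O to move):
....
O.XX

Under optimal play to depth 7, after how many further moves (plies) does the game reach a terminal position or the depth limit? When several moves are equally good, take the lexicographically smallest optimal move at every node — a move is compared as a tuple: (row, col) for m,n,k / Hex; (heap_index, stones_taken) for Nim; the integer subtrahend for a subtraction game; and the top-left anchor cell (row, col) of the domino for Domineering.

PV length from [..../O.XX]: 5 plies

[..../O.XX] O move#1: (0,0):-1/O.../O.XX, (0,1):-1/.O../O.XX, (0,2):-1/..O./O.XX, (0,3):-1/...O/O.XX, (1,1):+0/..../OOXX*
[..../OOXX] X move#2: (0,0):+0/X.../OOXX*, (0,1):+0/.X../OOXX, (0,2):+0/..X./OOXX, (0,3):+0/...X/OOXX
[X.../OOXX] O move#3: (0,1):+0/XO../OOXX*, (0,2):+0/X.O./OOXX, (0,3):+0/X..O/OOXX
[XO../OOXX] X move#4: (0,2):+0/XOX./OOXX*, (0,3):+0/XO.X/OOXX
[XOX./OOXX] O move#5: (0,3):+0/XOXO/OOXX*
[XOXO/OOXX] end (terminal +0, X#6); searched ..../O.XX to 7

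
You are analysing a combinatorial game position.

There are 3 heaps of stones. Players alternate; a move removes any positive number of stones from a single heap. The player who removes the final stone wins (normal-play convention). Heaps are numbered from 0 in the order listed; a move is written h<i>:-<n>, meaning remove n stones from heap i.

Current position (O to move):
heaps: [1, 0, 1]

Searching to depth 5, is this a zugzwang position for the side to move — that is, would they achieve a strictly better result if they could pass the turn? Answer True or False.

zugzwang((1,0,1), O) = True

ply 1, O at (1,0,1) | h0:-1=-1→(0,0,1)*; h2:-1=-1→(1,0,0)
ply 2, X at (0,0,1) | h2:-1=+1→(0,0,0)*
ply 3: (0,0,0) is terminal -1 (O); from (1,0,1) depth 5
if O skipped the turn, X would face:
~ ply 1, X at (1,0,1) | h0:-1=-1→(0,0,1)*; h2:-1=-1→(1,0,0)
~ ply 2, O at (0,0,1) | h2:-1=+1→(0,0,0)*
~ ply 3: (0,0,0) is terminal -1 (X); from (1,0,1) depth 5
compare (O): move=-1 vs pass=+1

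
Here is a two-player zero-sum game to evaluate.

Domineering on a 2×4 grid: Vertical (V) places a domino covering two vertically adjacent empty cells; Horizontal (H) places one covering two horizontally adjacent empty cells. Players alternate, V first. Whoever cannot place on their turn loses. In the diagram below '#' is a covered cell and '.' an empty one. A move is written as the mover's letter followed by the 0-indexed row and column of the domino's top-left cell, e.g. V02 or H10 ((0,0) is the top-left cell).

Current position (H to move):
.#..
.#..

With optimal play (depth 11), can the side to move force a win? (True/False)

[.#../.#..] H move#1: H02:+1/.###/.#..*, H12:+1/.#../.###
[.###/.#..] V move#2: V00:-1/####/##..*
[####/##..] H move#3: H12:+1/####/####*
[####/####] end (terminal -1, V#4); searched .#../.#.. to 11

H winning at [.#../.#..]: True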